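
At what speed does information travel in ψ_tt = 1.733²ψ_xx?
Speed = 1.733. Information travels along characteristics x = x₀ ± 1.733t.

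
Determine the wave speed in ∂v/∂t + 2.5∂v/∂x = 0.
Speed = 2.5. Information travels along x - 2.5t = const (rightward).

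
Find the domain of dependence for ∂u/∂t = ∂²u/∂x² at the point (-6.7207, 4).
The entire real line. The heat equation has infinite propagation speed: any initial disturbance instantly affects all points (though exponentially small far away).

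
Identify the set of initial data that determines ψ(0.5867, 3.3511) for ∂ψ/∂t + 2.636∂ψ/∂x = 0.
A single point: x = -8.2467996. The characteristic through (0.5867, 3.3511) is x - 2.636t = const, so x = 0.5867 - 2.636·3.3511 = -8.2467996.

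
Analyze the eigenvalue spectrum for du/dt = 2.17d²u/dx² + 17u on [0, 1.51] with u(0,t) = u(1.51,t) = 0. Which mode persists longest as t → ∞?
Eigenvalues: λₙ = 2.17n²π²/1.51² - 17.
First three modes:
  n=1: λ₁ = 2.17π²/1.51² - 17 ≈ -7.607
  n=2: λ₂ = 8.68π²/1.51² - 17 ≈ 20.572
  n=3: λ₃ = 19.53π²/1.51² - 17 ≈ 67.537
Since 2.17π²/1.51² ≈ 9.393 < 17, λ₁ < 0.
The n=1 mode grows fastest (−λₙ is largest for n=1) → dominates.
Asymptotic: u ~ c₁ sin(πx/1.51) e^{7.607t} (exponential growth at rate −λ₁ ≈ 7.607).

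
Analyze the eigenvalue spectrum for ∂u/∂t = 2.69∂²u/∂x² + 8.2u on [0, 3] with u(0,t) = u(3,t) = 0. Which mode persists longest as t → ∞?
Eigenvalues: λₙ = 2.69n²π²/3² - 8.2.
First three modes:
  n=1: λ₁ = 2.69π²/3² - 8.2 ≈ -5.25
  n=2: λ₂ = 10.76π²/3² - 8.2 ≈ 3.6
  n=3: λ₃ = 24.21π²/3² - 8.2 ≈ 18.349
Since 2.69π²/3² ≈ 2.95 < 8.2, λ₁ < 0.
The n=1 mode grows fastest (−λₙ is largest for n=1) → dominates.
Asymptotic: u ~ c₁ sin(πx/3) e^{5.25t} (exponential growth at rate −λ₁ ≈ 5.25).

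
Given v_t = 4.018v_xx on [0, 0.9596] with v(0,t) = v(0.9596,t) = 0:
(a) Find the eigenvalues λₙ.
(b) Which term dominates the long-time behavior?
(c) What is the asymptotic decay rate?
Eigenvalues: λₙ = 4.018n²π²/0.9596².
First three modes:
  n=1: λ₁ = 4.018π²/0.9596² ≈ 43.065
  n=2: λ₂ = 16.072π²/0.9596² ≈ 172.262 (4× faster decay)
  n=3: λ₃ = 36.162π²/0.9596² ≈ 387.589 (9× faster decay)
As t → ∞, higher modes decay exponentially faster. The n=1 mode dominates: v ~ c₁ sin(πx/0.9596) e^{-λ₁t}.
Decay rate: λ₁ = 4.018π²/0.9596² ≈ 43.065.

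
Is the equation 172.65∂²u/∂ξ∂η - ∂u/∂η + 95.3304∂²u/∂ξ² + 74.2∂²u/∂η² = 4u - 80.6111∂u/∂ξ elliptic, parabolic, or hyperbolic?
Rewriting in standard form: 95.3304∂²u/∂ξ² + 172.65∂²u/∂ξ∂η + 74.2∂²u/∂η² + 80.6111∂u/∂ξ - ∂u/∂η - 4u = 0. Computing B² - 4AC with A = 95.3304, B = 172.65, C = 74.2: discriminant = 1513.95978 (positive). Answer: hyperbolic.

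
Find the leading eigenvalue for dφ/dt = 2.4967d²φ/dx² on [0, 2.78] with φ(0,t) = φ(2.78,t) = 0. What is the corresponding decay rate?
Eigenvalues: λₙ = 2.4967n²π²/2.78².
First three modes:
  n=1: λ₁ = 2.4967π²/2.78² ≈ 3.188
  n=2: λ₂ = 9.9868π²/2.78² ≈ 12.754 (4× faster decay)
  n=3: λ₃ = 22.4703π²/2.78² ≈ 28.696 (9× faster decay)
As t → ∞, higher modes decay exponentially faster. The n=1 mode dominates: φ ~ c₁ sin(πx/2.78) e^{-λ₁t}.
Decay rate: λ₁ = 2.4967π²/2.78² ≈ 3.188.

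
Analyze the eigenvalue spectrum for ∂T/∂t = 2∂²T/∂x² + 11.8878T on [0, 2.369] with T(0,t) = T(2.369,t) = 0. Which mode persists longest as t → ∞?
Eigenvalues: λₙ = 2n²π²/2.369² - 11.8878.
First three modes:
  n=1: λ₁ = 2π²/2.369² - 11.8878 ≈ -8.371
  n=2: λ₂ = 8π²/2.369² - 11.8878 ≈ 2.181
  n=3: λ₃ = 18π²/2.369² - 11.8878 ≈ 19.767
Since 2π²/2.369² ≈ 3.517 < 11.8878, λ₁ < 0.
The n=1 mode grows fastest (−λₙ is largest for n=1) → dominates.
Asymptotic: T ~ c₁ sin(πx/2.369) e^{8.371t} (exponential growth at rate −λ₁ ≈ 8.371).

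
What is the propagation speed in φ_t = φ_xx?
Infinite. The heat equation is parabolic, not hyperbolic, so disturbances propagate instantly.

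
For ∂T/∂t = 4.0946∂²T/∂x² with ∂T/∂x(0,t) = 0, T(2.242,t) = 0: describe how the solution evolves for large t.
T → 0. Heat escapes through the Dirichlet boundary.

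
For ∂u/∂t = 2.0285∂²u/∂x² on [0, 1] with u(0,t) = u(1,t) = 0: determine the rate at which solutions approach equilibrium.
Eigenvalues: λₙ = 2.0285n²π².
First three modes:
  n=1: λ₁ = 2.0285π² ≈ 20.02
  n=2: λ₂ = 8.114π² ≈ 80.082 (4× faster decay)
  n=3: λ₃ = 18.2565π² ≈ 180.184 (9× faster decay)
As t → ∞, higher modes decay exponentially faster. The n=1 mode dominates: u ~ c₁ sin(πx) e^{-λ₁t}.
Decay rate: λ₁ = 2.0285π² ≈ 20.02.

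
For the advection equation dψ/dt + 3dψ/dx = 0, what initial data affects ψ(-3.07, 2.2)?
A single point: x = -9.67. The characteristic through (-3.07, 2.2) is x - 3t = const, so x = -3.07 - 3·2.2 = -9.67.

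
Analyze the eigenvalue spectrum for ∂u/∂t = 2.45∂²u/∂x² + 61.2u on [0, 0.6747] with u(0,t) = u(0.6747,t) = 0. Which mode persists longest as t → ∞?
Eigenvalues: λₙ = 2.45n²π²/0.6747² - 61.2.
First three modes:
  n=1: λ₁ = 2.45π²/0.6747² - 61.2 ≈ -8.082
  n=2: λ₂ = 9.8π²/0.6747² - 61.2 ≈ 151.273
  n=3: λ₃ = 22.05π²/0.6747² - 61.2 ≈ 416.865
Since 2.45π²/0.6747² ≈ 53.118 < 61.2, λ₁ < 0.
The n=1 mode grows fastest (−λₙ is largest for n=1) → dominates.
Asymptotic: u ~ c₁ sin(πx/0.6747) e^{8.082t} (exponential growth at rate −λ₁ ≈ 8.082).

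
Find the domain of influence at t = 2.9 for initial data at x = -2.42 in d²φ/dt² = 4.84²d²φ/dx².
Domain of influence: [-16.456, 11.616]. Data at x = -2.42 spreads outward at speed 4.84.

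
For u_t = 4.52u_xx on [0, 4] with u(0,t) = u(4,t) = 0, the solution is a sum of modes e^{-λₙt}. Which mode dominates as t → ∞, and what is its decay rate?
Eigenvalues: λₙ = 4.52n²π²/4².
First three modes:
  n=1: λ₁ = 4.52π²/4² ≈ 2.788
  n=2: λ₂ = 18.08π²/4² ≈ 11.153 (4× faster decay)
  n=3: λ₃ = 40.68π²/4² ≈ 25.093 (9× faster decay)
As t → ∞, higher modes decay exponentially faster. The n=1 mode dominates: u ~ c₁ sin(πx/4) e^{-λ₁t}.
Decay rate: λ₁ = 4.52π²/4² ≈ 2.788.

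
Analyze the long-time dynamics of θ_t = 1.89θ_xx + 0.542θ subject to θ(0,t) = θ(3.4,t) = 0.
Long-time behavior: θ → 0. Diffusion dominates reaction (r=0.542 < κπ²/L²≈1.61); solution decays.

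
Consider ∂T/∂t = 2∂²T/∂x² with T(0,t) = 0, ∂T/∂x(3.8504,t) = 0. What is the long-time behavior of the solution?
As t → ∞, T → 0. Heat escapes through the Dirichlet boundary.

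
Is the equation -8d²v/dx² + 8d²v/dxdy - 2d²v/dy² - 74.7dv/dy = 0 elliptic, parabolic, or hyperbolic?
Computing B² - 4AC with A = -8, B = 8, C = -2: discriminant = 0 (zero). Answer: parabolic.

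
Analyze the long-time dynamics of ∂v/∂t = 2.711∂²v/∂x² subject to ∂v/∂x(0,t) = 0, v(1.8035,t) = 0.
Long-time behavior: v → 0. Heat escapes through the Dirichlet boundary.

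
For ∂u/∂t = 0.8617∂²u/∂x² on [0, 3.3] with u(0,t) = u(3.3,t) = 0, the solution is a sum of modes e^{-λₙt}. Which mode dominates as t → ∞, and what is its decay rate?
Eigenvalues: λₙ = 0.8617n²π²/3.3².
First three modes:
  n=1: λ₁ = 0.8617π²/3.3² ≈ 0.781
  n=2: λ₂ = 3.4468π²/3.3² ≈ 3.124 (4× faster decay)
  n=3: λ₃ = 7.7553π²/3.3² ≈ 7.029 (9× faster decay)
As t → ∞, higher modes decay exponentially faster. The n=1 mode dominates: u ~ c₁ sin(πx/3.3) e^{-λ₁t}.
Decay rate: λ₁ = 0.8617π²/3.3² ≈ 0.781.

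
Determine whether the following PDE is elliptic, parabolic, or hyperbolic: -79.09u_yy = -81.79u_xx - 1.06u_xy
Rewriting in standard form: 81.79u_xx + 1.06u_xy - 79.09u_yy = 0. Coefficients: A = 81.79, B = 1.06, C = -79.09. B² - 4AC = 25876.208, which is positive, so the equation is hyperbolic.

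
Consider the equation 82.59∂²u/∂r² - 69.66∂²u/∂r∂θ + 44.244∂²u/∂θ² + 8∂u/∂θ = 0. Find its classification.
Elliptic. (A = 82.59, B = -69.66, C = 44.244 gives B² - 4AC = -9763.93224.)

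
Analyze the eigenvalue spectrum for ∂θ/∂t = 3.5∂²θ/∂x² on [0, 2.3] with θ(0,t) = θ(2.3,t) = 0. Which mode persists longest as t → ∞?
Eigenvalues: λₙ = 3.5n²π²/2.3².
First three modes:
  n=1: λ₁ = 3.5π²/2.3² ≈ 6.53
  n=2: λ₂ = 14π²/2.3² ≈ 26.12 (4× faster decay)
  n=3: λ₃ = 31.5π²/2.3² ≈ 58.77 (9× faster decay)
As t → ∞, higher modes decay exponentially faster. The n=1 mode dominates: θ ~ c₁ sin(πx/2.3) e^{-λ₁t}.
Decay rate: λ₁ = 3.5π²/2.3² ≈ 6.53.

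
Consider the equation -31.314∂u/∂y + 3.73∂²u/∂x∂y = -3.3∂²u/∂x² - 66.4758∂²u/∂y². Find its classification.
Rewriting in standard form: 3.3∂²u/∂x² + 3.73∂²u/∂x∂y + 66.4758∂²u/∂y² - 31.314∂u/∂y = 0. Elliptic. (A = 3.3, B = 3.73, C = 66.4758 gives B² - 4AC = -863.56766.)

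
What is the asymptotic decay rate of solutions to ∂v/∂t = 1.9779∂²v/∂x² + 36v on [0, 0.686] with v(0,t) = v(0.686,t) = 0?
Eigenvalues: λₙ = 1.9779n²π²/0.686² - 36.
First three modes:
  n=1: λ₁ = 1.9779π²/0.686² - 36 ≈ 5.482
  n=2: λ₂ = 7.9116π²/0.686² - 36 ≈ 129.927
  n=3: λ₃ = 17.8011π²/0.686² - 36 ≈ 337.335
Since 1.9779π²/0.686² ≈ 41.482 > 36, all λₙ > 0.
The n=1 mode decays slowest → dominates as t → ∞.
Asymptotic: v ~ c₁ sin(πx/0.686) e^{-λ₁t} with decay rate λ₁ ≈ 5.482.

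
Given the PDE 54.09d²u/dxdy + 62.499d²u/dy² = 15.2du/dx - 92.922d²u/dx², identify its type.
Rewriting in standard form: 92.922d²u/dx² + 54.09d²u/dxdy + 62.499d²u/dy² - 15.2du/dx = 0. The second-order coefficients are A = 92.922, B = 54.09, C = 62.499. Since B² - 4AC = -20304.400212 < 0, this is an elliptic PDE.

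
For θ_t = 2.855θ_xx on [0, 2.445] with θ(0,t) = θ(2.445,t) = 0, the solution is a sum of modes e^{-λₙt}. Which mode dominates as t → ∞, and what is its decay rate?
Eigenvalues: λₙ = 2.855n²π²/2.445².
First three modes:
  n=1: λ₁ = 2.855π²/2.445² ≈ 4.714
  n=2: λ₂ = 11.42π²/2.445² ≈ 18.854 (4× faster decay)
  n=3: λ₃ = 25.695π²/2.445² ≈ 42.422 (9× faster decay)
As t → ∞, higher modes decay exponentially faster. The n=1 mode dominates: θ ~ c₁ sin(πx/2.445) e^{-λ₁t}.
Decay rate: λ₁ = 2.855π²/2.445² ≈ 4.714.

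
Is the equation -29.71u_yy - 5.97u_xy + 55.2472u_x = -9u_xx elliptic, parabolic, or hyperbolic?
Rewriting in standard form: 9u_xx - 5.97u_xy - 29.71u_yy + 55.2472u_x = 0. Computing B² - 4AC with A = 9, B = -5.97, C = -29.71: discriminant = 1105.2009 (positive). Answer: hyperbolic.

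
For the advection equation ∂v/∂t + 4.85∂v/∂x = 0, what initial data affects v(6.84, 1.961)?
A single point: x = -2.67085. The characteristic through (6.84, 1.961) is x - 4.85t = const, so x = 6.84 - 4.85·1.961 = -2.67085.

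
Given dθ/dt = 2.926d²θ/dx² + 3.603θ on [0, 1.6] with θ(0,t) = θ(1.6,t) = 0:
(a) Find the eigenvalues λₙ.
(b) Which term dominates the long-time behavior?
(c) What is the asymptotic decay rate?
Eigenvalues: λₙ = 2.926n²π²/1.6² - 3.603.
First three modes:
  n=1: λ₁ = 2.926π²/1.6² - 3.603 ≈ 7.678
  n=2: λ₂ = 11.704π²/1.6² - 3.603 ≈ 41.52
  n=3: λ₃ = 26.334π²/1.6² - 3.603 ≈ 97.923
Since 2.926π²/1.6² ≈ 11.281 > 3.603, all λₙ > 0.
The n=1 mode decays slowest → dominates as t → ∞.
Asymptotic: θ ~ c₁ sin(πx/1.6) e^{-λ₁t} with decay rate λ₁ ≈ 7.678.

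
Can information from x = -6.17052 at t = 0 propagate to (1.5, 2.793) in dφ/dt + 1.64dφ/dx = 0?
No. Only data at x = -3.08052 affects (1.5, 2.793). Advection has one-way propagation along characteristics.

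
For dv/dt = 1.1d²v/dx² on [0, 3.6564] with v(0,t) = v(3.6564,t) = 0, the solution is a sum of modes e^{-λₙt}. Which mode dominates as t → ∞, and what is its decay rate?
Eigenvalues: λₙ = 1.1n²π²/3.6564².
First three modes:
  n=1: λ₁ = 1.1π²/3.6564² ≈ 0.812
  n=2: λ₂ = 4.4π²/3.6564² ≈ 3.248 (4× faster decay)
  n=3: λ₃ = 9.9π²/3.6564² ≈ 7.308 (9× faster decay)
As t → ∞, higher modes decay exponentially faster. The n=1 mode dominates: v ~ c₁ sin(πx/3.6564) e^{-λ₁t}.
Decay rate: λ₁ = 1.1π²/3.6564² ≈ 0.812.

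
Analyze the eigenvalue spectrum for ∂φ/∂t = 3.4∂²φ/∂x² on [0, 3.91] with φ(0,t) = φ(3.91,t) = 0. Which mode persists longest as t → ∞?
Eigenvalues: λₙ = 3.4n²π²/3.91².
First three modes:
  n=1: λ₁ = 3.4π²/3.91² ≈ 2.195
  n=2: λ₂ = 13.6π²/3.91² ≈ 8.78 (4× faster decay)
  n=3: λ₃ = 30.6π²/3.91² ≈ 19.755 (9× faster decay)
As t → ∞, higher modes decay exponentially faster. The n=1 mode dominates: φ ~ c₁ sin(πx/3.91) e^{-λ₁t}.
Decay rate: λ₁ = 3.4π²/3.91² ≈ 2.195.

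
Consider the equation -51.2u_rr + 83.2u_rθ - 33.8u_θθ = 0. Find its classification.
Parabolic. (A = -51.2, B = 83.2, C = -33.8 gives B² - 4AC = 0.)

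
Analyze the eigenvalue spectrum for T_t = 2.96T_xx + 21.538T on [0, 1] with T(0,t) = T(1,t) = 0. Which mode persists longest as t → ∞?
Eigenvalues: λₙ = 2.96n²π²/1² - 21.538.
First three modes:
  n=1: λ₁ = 2.96π² - 21.538 ≈ 7.676
  n=2: λ₂ = 11.84π² - 21.538 ≈ 95.318
  n=3: λ₃ = 26.64π² - 21.538 ≈ 241.388
Since 2.96π² ≈ 29.214 > 21.538, all λₙ > 0.
The n=1 mode decays slowest → dominates as t → ∞.
Asymptotic: T ~ c₁ sin(πx/1) e^{-λ₁t} with decay rate λ₁ ≈ 7.676.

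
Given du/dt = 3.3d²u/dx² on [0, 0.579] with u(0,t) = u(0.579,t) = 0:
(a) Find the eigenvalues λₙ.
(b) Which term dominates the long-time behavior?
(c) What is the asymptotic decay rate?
Eigenvalues: λₙ = 3.3n²π²/0.579².
First three modes:
  n=1: λ₁ = 3.3π²/0.579² ≈ 97.153
  n=2: λ₂ = 13.2π²/0.579² ≈ 388.612 (4× faster decay)
  n=3: λ₃ = 29.7π²/0.579² ≈ 874.378 (9× faster decay)
As t → ∞, higher modes decay exponentially faster. The n=1 mode dominates: u ~ c₁ sin(πx/0.579) e^{-λ₁t}.
Decay rate: λ₁ = 3.3π²/0.579² ≈ 97.153.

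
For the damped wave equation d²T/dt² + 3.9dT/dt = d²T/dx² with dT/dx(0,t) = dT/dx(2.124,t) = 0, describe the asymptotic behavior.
T → constant (steady state). Damping (γ=3.9) dissipates the nonconstant modes; with Neumann BCs the spatial average obeys M''+γM'=0 and tends to a finite limit.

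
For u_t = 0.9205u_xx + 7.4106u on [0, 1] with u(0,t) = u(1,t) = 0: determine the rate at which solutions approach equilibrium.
Eigenvalues: λₙ = 0.9205n²π²/1² - 7.4106.
First three modes:
  n=1: λ₁ = 0.9205π² - 7.4106 ≈ 1.674
  n=2: λ₂ = 3.682π² - 7.4106 ≈ 28.929
  n=3: λ₃ = 8.2845π² - 7.4106 ≈ 74.354
Since 0.9205π² ≈ 9.085 > 7.4106, all λₙ > 0.
The n=1 mode decays slowest → dominates as t → ∞.
Asymptotic: u ~ c₁ sin(πx/1) e^{-λ₁t} with decay rate λ₁ ≈ 1.674.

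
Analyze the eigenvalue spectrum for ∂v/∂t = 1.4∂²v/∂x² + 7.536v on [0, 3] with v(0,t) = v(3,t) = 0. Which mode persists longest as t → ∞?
Eigenvalues: λₙ = 1.4n²π²/3² - 7.536.
First three modes:
  n=1: λ₁ = 1.4π²/3² - 7.536 ≈ -6.001
  n=2: λ₂ = 5.6π²/3² - 7.536 ≈ -1.395
  n=3: λ₃ = 12.6π²/3² - 7.536 ≈ 6.281
Since 1.4π²/3² ≈ 1.535 < 7.536, λ₁ < 0.
The n=1 mode grows fastest (−λₙ is largest for n=1) → dominates.
Asymptotic: v ~ c₁ sin(πx/3) e^{6.001t} (exponential growth at rate −λ₁ ≈ 6.001).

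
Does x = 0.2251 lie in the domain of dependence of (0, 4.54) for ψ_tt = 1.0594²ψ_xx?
Yes. The domain of dependence is [-4.809676, 4.809676], and 0.2251 ∈ [-4.809676, 4.809676].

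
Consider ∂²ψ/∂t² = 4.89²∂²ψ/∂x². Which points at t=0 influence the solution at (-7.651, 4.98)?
Domain of dependence: [-32.0032, 16.7012]. Signals travel at speed 4.89, so data within |x - -7.651| ≤ 4.89·4.98 = 24.3522 can reach the point.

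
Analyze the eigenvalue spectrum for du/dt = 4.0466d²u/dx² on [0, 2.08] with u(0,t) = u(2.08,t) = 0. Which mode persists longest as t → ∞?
Eigenvalues: λₙ = 4.0466n²π²/2.08².
First three modes:
  n=1: λ₁ = 4.0466π²/2.08² ≈ 9.231
  n=2: λ₂ = 16.1864π²/2.08² ≈ 36.925 (4× faster decay)
  n=3: λ₃ = 36.4194π²/2.08² ≈ 83.082 (9× faster decay)
As t → ∞, higher modes decay exponentially faster. The n=1 mode dominates: u ~ c₁ sin(πx/2.08) e^{-λ₁t}.
Decay rate: λ₁ = 4.0466π²/2.08² ≈ 9.231.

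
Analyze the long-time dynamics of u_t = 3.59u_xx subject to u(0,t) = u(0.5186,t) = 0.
Long-time behavior: u → 0. Heat diffuses out through both boundaries.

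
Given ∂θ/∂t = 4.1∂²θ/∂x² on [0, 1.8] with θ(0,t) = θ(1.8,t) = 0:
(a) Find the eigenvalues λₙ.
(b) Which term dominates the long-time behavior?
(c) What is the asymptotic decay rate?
Eigenvalues: λₙ = 4.1n²π²/1.8².
First three modes:
  n=1: λ₁ = 4.1π²/1.8² ≈ 12.489
  n=2: λ₂ = 16.4π²/1.8² ≈ 49.957 (4× faster decay)
  n=3: λ₃ = 36.9π²/1.8² ≈ 112.404 (9× faster decay)
As t → ∞, higher modes decay exponentially faster. The n=1 mode dominates: θ ~ c₁ sin(πx/1.8) e^{-λ₁t}.
Decay rate: λ₁ = 4.1π²/1.8² ≈ 12.489.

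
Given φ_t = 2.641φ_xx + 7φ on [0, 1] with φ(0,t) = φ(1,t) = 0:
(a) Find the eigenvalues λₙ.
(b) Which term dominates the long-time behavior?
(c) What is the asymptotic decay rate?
Eigenvalues: λₙ = 2.641n²π²/1² - 7.
First three modes:
  n=1: λ₁ = 2.641π² - 7 ≈ 19.066
  n=2: λ₂ = 10.564π² - 7 ≈ 97.263
  n=3: λ₃ = 23.769π² - 7 ≈ 227.591
Since 2.641π² ≈ 26.066 > 7, all λₙ > 0.
The n=1 mode decays slowest → dominates as t → ∞.
Asymptotic: φ ~ c₁ sin(πx/1) e^{-λ₁t} with decay rate λ₁ ≈ 19.066.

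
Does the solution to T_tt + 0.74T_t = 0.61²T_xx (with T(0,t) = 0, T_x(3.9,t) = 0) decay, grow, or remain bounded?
T → 0. Damping (γ=0.74) dissipates energy; oscillations decay exponentially.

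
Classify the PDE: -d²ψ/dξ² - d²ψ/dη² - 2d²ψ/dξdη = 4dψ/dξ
Rewriting in standard form: -d²ψ/dξ² - 2d²ψ/dξdη - d²ψ/dη² - 4dψ/dξ = 0. A = -1, B = -2, C = -1. Discriminant B² - 4AC = 0. Since 0 = 0, parabolic.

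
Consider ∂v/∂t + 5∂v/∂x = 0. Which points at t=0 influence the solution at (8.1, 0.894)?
A single point: x = 3.63. The characteristic through (8.1, 0.894) is x - 5t = const, so x = 8.1 - 5·0.894 = 3.63.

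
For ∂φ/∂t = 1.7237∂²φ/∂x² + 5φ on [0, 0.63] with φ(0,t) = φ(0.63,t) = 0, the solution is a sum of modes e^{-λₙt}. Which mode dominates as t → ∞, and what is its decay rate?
Eigenvalues: λₙ = 1.7237n²π²/0.63² - 5.
First three modes:
  n=1: λ₁ = 1.7237π²/0.63² - 5 ≈ 37.863
  n=2: λ₂ = 6.8948π²/0.63² - 5 ≈ 166.451
  n=3: λ₃ = 15.5133π²/0.63² - 5 ≈ 380.765
Since 1.7237π²/0.63² ≈ 42.863 > 5, all λₙ > 0.
The n=1 mode decays slowest → dominates as t → ∞.
Asymptotic: φ ~ c₁ sin(πx/0.63) e^{-λ₁t} with decay rate λ₁ ≈ 37.863.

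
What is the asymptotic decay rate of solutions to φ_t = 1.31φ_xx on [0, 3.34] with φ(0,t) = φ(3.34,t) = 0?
Eigenvalues: λₙ = 1.31n²π²/3.34².
First three modes:
  n=1: λ₁ = 1.31π²/3.34² ≈ 1.159
  n=2: λ₂ = 5.24π²/3.34² ≈ 4.636 (4× faster decay)
  n=3: λ₃ = 11.79π²/3.34² ≈ 10.431 (9× faster decay)
As t → ∞, higher modes decay exponentially faster. The n=1 mode dominates: φ ~ c₁ sin(πx/3.34) e^{-λ₁t}.
Decay rate: λ₁ = 1.31π²/3.34² ≈ 1.159.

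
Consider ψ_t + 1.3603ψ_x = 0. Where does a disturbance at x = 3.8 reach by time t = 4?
At x = 9.2412. The characteristic carries data from (3.8, 0) to (9.2412, 4).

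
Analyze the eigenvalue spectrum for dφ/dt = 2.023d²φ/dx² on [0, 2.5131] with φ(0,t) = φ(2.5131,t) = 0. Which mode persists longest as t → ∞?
Eigenvalues: λₙ = 2.023n²π²/2.5131².
First three modes:
  n=1: λ₁ = 2.023π²/2.5131² ≈ 3.161
  n=2: λ₂ = 8.092π²/2.5131² ≈ 12.646 (4× faster decay)
  n=3: λ₃ = 18.207π²/2.5131² ≈ 28.452 (9× faster decay)
As t → ∞, higher modes decay exponentially faster. The n=1 mode dominates: φ ~ c₁ sin(πx/2.5131) e^{-λ₁t}.
Decay rate: λ₁ = 2.023π²/2.5131² ≈ 3.161.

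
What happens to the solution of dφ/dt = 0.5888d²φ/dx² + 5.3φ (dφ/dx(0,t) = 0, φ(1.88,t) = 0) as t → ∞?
φ grows unboundedly. Reaction dominates diffusion (r=5.3 > κπ²/(4L²)≈0.41); solution grows exponentially.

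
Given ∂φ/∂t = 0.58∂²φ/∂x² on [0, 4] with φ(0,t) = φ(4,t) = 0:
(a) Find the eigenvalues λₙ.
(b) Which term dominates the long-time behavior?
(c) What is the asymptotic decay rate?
Eigenvalues: λₙ = 0.58n²π²/4².
First three modes:
  n=1: λ₁ = 0.58π²/4² ≈ 0.358
  n=2: λ₂ = 2.32π²/4² ≈ 1.431 (4× faster decay)
  n=3: λ₃ = 5.22π²/4² ≈ 3.22 (9× faster decay)
As t → ∞, higher modes decay exponentially faster. The n=1 mode dominates: φ ~ c₁ sin(πx/4) e^{-λ₁t}.
Decay rate: λ₁ = 0.58π²/4² ≈ 0.358.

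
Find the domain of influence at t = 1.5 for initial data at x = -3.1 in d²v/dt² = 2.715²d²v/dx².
Domain of influence: [-7.1725, 0.9725]. Data at x = -3.1 spreads outward at speed 2.715.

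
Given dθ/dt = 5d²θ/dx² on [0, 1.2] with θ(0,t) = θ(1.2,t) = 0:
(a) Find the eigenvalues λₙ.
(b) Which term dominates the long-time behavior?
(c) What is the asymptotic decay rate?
Eigenvalues: λₙ = 5n²π²/1.2².
First three modes:
  n=1: λ₁ = 5π²/1.2² ≈ 34.269
  n=2: λ₂ = 20π²/1.2² ≈ 137.078 (4× faster decay)
  n=3: λ₃ = 45π²/1.2² ≈ 308.425 (9× faster decay)
As t → ∞, higher modes decay exponentially faster. The n=1 mode dominates: θ ~ c₁ sin(πx/1.2) e^{-λ₁t}.
Decay rate: λ₁ = 5π²/1.2² ≈ 34.269.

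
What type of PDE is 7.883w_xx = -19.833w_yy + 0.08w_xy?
Rewriting in standard form: 7.883w_xx - 0.08w_xy + 19.833w_yy = 0. With A = 7.883, B = -0.08, C = 19.833, the discriminant is -625.367756. This is an elliptic PDE.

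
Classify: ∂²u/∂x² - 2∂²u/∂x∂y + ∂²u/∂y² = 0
Parabolic (discriminant = 0).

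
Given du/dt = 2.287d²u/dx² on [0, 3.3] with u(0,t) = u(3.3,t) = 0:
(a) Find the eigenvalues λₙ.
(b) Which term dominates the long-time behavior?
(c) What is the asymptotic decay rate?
Eigenvalues: λₙ = 2.287n²π²/3.3².
First three modes:
  n=1: λ₁ = 2.287π²/3.3² ≈ 2.073
  n=2: λ₂ = 9.148π²/3.3² ≈ 8.291 (4× faster decay)
  n=3: λ₃ = 20.583π²/3.3² ≈ 18.654 (9× faster decay)
As t → ∞, higher modes decay exponentially faster. The n=1 mode dominates: u ~ c₁ sin(πx/3.3) e^{-λ₁t}.
Decay rate: λ₁ = 2.287π²/3.3² ≈ 2.073.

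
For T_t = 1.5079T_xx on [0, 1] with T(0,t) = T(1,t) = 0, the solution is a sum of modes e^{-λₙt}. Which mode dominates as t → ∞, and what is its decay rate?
Eigenvalues: λₙ = 1.5079n²π².
First three modes:
  n=1: λ₁ = 1.5079π² ≈ 14.882
  n=2: λ₂ = 6.0316π² ≈ 59.53 (4× faster decay)
  n=3: λ₃ = 13.5711π² ≈ 133.941 (9× faster decay)
As t → ∞, higher modes decay exponentially faster. The n=1 mode dominates: T ~ c₁ sin(πx) e^{-λ₁t}.
Decay rate: λ₁ = 1.5079π² ≈ 14.882.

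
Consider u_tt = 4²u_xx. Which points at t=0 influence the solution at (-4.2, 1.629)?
Domain of dependence: [-10.716, 2.316]. Signals travel at speed 4, so data within |x - -4.2| ≤ 4·1.629 = 6.516 can reach the point.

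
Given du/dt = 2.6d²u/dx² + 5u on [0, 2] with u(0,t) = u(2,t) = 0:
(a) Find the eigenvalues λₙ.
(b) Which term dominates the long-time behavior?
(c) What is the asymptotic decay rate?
Eigenvalues: λₙ = 2.6n²π²/2² - 5.
First three modes:
  n=1: λ₁ = 2.6π²/2² - 5 ≈ 1.415
  n=2: λ₂ = 10.4π²/2² - 5 ≈ 20.661
  n=3: λ₃ = 23.4π²/2² - 5 ≈ 52.737
Since 2.6π²/2² ≈ 6.415 > 5, all λₙ > 0.
The n=1 mode decays slowest → dominates as t → ∞.
Asymptotic: u ~ c₁ sin(πx/2) e^{-λ₁t} with decay rate λ₁ ≈ 1.415.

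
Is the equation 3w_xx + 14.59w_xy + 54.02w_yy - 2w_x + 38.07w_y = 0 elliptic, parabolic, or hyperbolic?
Computing B² - 4AC with A = 3, B = 14.59, C = 54.02: discriminant = -435.3719 (negative). Answer: elliptic.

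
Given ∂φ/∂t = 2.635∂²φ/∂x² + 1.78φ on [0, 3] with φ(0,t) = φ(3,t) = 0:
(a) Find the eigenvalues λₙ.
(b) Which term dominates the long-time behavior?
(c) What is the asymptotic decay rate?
Eigenvalues: λₙ = 2.635n²π²/3² - 1.78.
First three modes:
  n=1: λ₁ = 2.635π²/3² - 1.78 ≈ 1.11
  n=2: λ₂ = 10.54π²/3² - 1.78 ≈ 9.778
  n=3: λ₃ = 23.715π²/3² - 1.78 ≈ 24.226
Since 2.635π²/3² ≈ 2.89 > 1.78, all λₙ > 0.
The n=1 mode decays slowest → dominates as t → ∞.
Asymptotic: φ ~ c₁ sin(πx/3) e^{-λ₁t} with decay rate λ₁ ≈ 1.11.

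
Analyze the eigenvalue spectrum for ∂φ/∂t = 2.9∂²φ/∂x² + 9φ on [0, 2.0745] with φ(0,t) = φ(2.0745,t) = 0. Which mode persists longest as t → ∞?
Eigenvalues: λₙ = 2.9n²π²/2.0745² - 9.
First three modes:
  n=1: λ₁ = 2.9π²/2.0745² - 9 ≈ -2.349
  n=2: λ₂ = 11.6π²/2.0745² - 9 ≈ 17.603
  n=3: λ₃ = 26.1π²/2.0745² - 9 ≈ 50.857
Since 2.9π²/2.0745² ≈ 6.651 < 9, λ₁ < 0.
The n=1 mode grows fastest (−λₙ is largest for n=1) → dominates.
Asymptotic: φ ~ c₁ sin(πx/2.0745) e^{2.349t} (exponential growth at rate −λ₁ ≈ 2.349).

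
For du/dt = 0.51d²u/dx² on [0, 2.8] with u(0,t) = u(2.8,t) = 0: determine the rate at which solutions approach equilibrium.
Eigenvalues: λₙ = 0.51n²π²/2.8².
First three modes:
  n=1: λ₁ = 0.51π²/2.8² ≈ 0.642
  n=2: λ₂ = 2.04π²/2.8² ≈ 2.568 (4× faster decay)
  n=3: λ₃ = 4.59π²/2.8² ≈ 5.778 (9× faster decay)
As t → ∞, higher modes decay exponentially faster. The n=1 mode dominates: u ~ c₁ sin(πx/2.8) e^{-λ₁t}.
Decay rate: λ₁ = 0.51π²/2.8² ≈ 0.642.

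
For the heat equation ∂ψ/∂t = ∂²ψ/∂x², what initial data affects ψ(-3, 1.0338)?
The entire real line. The heat equation has infinite propagation speed: any initial disturbance instantly affects all points (though exponentially small far away).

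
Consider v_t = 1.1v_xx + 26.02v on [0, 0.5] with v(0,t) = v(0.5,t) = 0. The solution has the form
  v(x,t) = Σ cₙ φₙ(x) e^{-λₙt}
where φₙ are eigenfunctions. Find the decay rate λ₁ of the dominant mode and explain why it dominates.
Eigenvalues: λₙ = 1.1n²π²/0.5² - 26.02.
First three modes:
  n=1: λ₁ = 1.1π²/0.5² - 26.02 ≈ 17.406
  n=2: λ₂ = 4.4π²/0.5² - 26.02 ≈ 147.685
  n=3: λ₃ = 9.9π²/0.5² - 26.02 ≈ 364.816
Since 1.1π²/0.5² ≈ 43.426 > 26.02, all λₙ > 0.
The n=1 mode decays slowest → dominates as t → ∞.
Asymptotic: v ~ c₁ sin(πx/0.5) e^{-λ₁t} with decay rate λ₁ ≈ 17.406.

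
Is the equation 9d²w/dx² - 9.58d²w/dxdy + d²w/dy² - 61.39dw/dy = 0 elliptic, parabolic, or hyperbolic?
Computing B² - 4AC with A = 9, B = -9.58, C = 1: discriminant = 55.7764 (positive). Answer: hyperbolic.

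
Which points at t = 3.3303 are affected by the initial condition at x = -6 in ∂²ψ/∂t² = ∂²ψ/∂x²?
Domain of influence: [-9.3303, -2.6697]. Data at x = -6 spreads outward at speed 1.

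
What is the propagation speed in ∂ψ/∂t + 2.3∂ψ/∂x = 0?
Speed = 2.3. Information travels along x - 2.3t = const (rightward).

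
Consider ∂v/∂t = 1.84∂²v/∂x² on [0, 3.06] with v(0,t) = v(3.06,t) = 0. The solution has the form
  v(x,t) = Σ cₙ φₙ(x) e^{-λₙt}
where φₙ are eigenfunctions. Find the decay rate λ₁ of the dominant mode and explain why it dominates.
Eigenvalues: λₙ = 1.84n²π²/3.06².
First three modes:
  n=1: λ₁ = 1.84π²/3.06² ≈ 1.939
  n=2: λ₂ = 7.36π²/3.06² ≈ 7.758 (4× faster decay)
  n=3: λ₃ = 16.56π²/3.06² ≈ 17.455 (9× faster decay)
As t → ∞, higher modes decay exponentially faster. The n=1 mode dominates: v ~ c₁ sin(πx/3.06) e^{-λ₁t}.
Decay rate: λ₁ = 1.84π²/3.06² ≈ 1.939.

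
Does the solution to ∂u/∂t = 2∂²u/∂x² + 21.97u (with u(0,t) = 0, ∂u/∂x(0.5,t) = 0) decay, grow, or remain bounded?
u grows unboundedly. Reaction dominates diffusion (r=21.97 > κπ²/(4L²)≈19.74); solution grows exponentially.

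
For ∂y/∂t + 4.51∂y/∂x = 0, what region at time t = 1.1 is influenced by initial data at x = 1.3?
At x = 6.261. The characteristic carries data from (1.3, 0) to (6.261, 1.1).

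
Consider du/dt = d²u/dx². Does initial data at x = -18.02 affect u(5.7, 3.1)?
Yes, for any finite x. The heat equation has infinite propagation speed, so all initial data affects all points at any t > 0.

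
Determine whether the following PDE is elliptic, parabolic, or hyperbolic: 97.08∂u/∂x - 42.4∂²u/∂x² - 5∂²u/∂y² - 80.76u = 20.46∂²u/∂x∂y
Rewriting in standard form: -42.4∂²u/∂x² - 20.46∂²u/∂x∂y - 5∂²u/∂y² + 97.08∂u/∂x - 80.76u = 0. Coefficients: A = -42.4, B = -20.46, C = -5. B² - 4AC = -429.3884, which is negative, so the equation is elliptic.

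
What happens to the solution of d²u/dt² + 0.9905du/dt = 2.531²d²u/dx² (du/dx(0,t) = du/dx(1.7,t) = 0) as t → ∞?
u → constant (steady state). Damping (γ=0.9905) dissipates the nonconstant modes; with Neumann BCs the spatial average obeys M''+γM'=0 and tends to a finite limit.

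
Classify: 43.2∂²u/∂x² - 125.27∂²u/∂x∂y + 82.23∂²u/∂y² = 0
Hyperbolic (discriminant = 1483.2289).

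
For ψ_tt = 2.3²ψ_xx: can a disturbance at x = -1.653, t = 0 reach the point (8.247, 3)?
No. The domain of dependence is [1.347, 15.147], and -1.653 is outside this interval.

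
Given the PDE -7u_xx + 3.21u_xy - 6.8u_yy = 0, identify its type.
The second-order coefficients are A = -7, B = 3.21, C = -6.8. Since B² - 4AC = -180.0959 < 0, this is an elliptic PDE.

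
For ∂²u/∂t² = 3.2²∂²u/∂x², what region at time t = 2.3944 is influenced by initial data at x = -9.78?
Domain of influence: [-17.44208, -2.11792]. Data at x = -9.78 spreads outward at speed 3.2.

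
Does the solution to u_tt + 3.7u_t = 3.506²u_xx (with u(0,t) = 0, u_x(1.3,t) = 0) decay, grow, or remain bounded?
u → 0. Damping (γ=3.7) dissipates energy; oscillations decay exponentially.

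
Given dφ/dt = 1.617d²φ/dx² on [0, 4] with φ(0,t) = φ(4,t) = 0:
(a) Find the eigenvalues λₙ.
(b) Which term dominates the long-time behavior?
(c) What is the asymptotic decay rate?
Eigenvalues: λₙ = 1.617n²π²/4².
First three modes:
  n=1: λ₁ = 1.617π²/4² ≈ 0.997
  n=2: λ₂ = 6.468π²/4² ≈ 3.99 (4× faster decay)
  n=3: λ₃ = 14.553π²/4² ≈ 8.977 (9× faster decay)
As t → ∞, higher modes decay exponentially faster. The n=1 mode dominates: φ ~ c₁ sin(πx/4) e^{-λ₁t}.
Decay rate: λ₁ = 1.617π²/4² ≈ 0.997.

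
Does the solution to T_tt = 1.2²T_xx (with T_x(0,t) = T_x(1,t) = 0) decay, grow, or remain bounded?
T oscillates about a mean that drifts linearly in t (generically unbounded; no decay). There is no damping, so the nonconstant modes persist as standing waves (energy conserved, no decay). But with Neumann conditions at both ends the constant mode has eigenvalue 0: the spatial mean M(t) of T satisfies M'' = 0, so M(t) = M(0) + M'(0)·t. Unless the initial velocity has zero mean (∫T_t(x,0)dx = 0), the solution grows linearly in t (unbounded, though not exponentially); if it does have zero mean, the solution stays bounded and simply oscillates.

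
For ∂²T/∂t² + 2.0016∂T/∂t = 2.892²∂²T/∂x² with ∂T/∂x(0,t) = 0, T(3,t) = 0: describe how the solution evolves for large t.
T → 0. Damping (γ=2.0016) dissipates energy; oscillations decay exponentially.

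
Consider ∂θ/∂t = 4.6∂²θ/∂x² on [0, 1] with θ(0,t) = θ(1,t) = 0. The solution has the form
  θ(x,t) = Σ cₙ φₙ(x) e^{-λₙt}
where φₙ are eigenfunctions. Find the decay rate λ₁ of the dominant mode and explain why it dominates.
Eigenvalues: λₙ = 4.6n²π².
First three modes:
  n=1: λ₁ = 4.6π² ≈ 45.4
  n=2: λ₂ = 18.4π² ≈ 181.601 (4× faster decay)
  n=3: λ₃ = 41.4π² ≈ 408.602 (9× faster decay)
As t → ∞, higher modes decay exponentially faster. The n=1 mode dominates: θ ~ c₁ sin(πx) e^{-λ₁t}.
Decay rate: λ₁ = 4.6π² ≈ 45.4.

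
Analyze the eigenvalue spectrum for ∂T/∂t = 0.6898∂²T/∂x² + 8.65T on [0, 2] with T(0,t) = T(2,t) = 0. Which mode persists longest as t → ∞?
Eigenvalues: λₙ = 0.6898n²π²/2² - 8.65.
First three modes:
  n=1: λ₁ = 0.6898π²/2² - 8.65 ≈ -6.948
  n=2: λ₂ = 2.7592π²/2² - 8.65 ≈ -1.842
  n=3: λ₃ = 6.2082π²/2² - 8.65 ≈ 6.668
Since 0.6898π²/2² ≈ 1.702 < 8.65, λ₁ < 0.
The n=1 mode grows fastest (−λₙ is largest for n=1) → dominates.
Asymptotic: T ~ c₁ sin(πx/2) e^{6.948t} (exponential growth at rate −λ₁ ≈ 6.948).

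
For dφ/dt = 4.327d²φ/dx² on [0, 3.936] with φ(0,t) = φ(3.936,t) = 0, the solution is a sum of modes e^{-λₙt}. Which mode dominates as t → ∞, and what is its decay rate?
Eigenvalues: λₙ = 4.327n²π²/3.936².
First three modes:
  n=1: λ₁ = 4.327π²/3.936² ≈ 2.757
  n=2: λ₂ = 17.308π²/3.936² ≈ 11.026 (4× faster decay)
  n=3: λ₃ = 38.943π²/3.936² ≈ 24.81 (9× faster decay)
As t → ∞, higher modes decay exponentially faster. The n=1 mode dominates: φ ~ c₁ sin(πx/3.936) e^{-λ₁t}.
Decay rate: λ₁ = 4.327π²/3.936² ≈ 2.757.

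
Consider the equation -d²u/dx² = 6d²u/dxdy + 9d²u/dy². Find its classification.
Rewriting in standard form: -d²u/dx² - 6d²u/dxdy - 9d²u/dy² = 0. Parabolic. (A = -1, B = -6, C = -9 gives B² - 4AC = 0.)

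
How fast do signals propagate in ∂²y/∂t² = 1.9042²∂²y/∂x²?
Speed = 1.9042. Information travels along characteristics x = x₀ ± 1.9042t.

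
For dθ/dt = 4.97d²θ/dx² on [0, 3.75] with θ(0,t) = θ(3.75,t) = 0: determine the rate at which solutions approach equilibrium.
Eigenvalues: λₙ = 4.97n²π²/3.75².
First three modes:
  n=1: λ₁ = 4.97π²/3.75² ≈ 3.488
  n=2: λ₂ = 19.88π²/3.75² ≈ 13.953 (4× faster decay)
  n=3: λ₃ = 44.73π²/3.75² ≈ 31.393 (9× faster decay)
As t → ∞, higher modes decay exponentially faster. The n=1 mode dominates: θ ~ c₁ sin(πx/3.75) e^{-λ₁t}.
Decay rate: λ₁ = 4.97π²/3.75² ≈ 3.488.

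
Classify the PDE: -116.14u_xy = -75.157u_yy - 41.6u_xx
Rewriting in standard form: 41.6u_xx - 116.14u_xy + 75.157u_yy = 0. A = 41.6, B = -116.14, C = 75.157. Discriminant B² - 4AC = 982.3748. Since 982.3748 > 0, hyperbolic.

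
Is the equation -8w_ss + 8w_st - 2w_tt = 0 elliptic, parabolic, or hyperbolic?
Computing B² - 4AC with A = -8, B = 8, C = -2: discriminant = 0 (zero). Answer: parabolic.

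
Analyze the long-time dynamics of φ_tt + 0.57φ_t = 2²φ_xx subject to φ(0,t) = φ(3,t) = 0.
Long-time behavior: φ → 0. Damping (γ=0.57) dissipates energy; oscillations decay exponentially.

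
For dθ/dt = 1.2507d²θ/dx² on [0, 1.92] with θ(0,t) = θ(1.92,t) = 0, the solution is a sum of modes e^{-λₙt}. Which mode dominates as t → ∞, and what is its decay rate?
Eigenvalues: λₙ = 1.2507n²π²/1.92².
First three modes:
  n=1: λ₁ = 1.2507π²/1.92² ≈ 3.349
  n=2: λ₂ = 5.0028π²/1.92² ≈ 13.394 (4× faster decay)
  n=3: λ₃ = 11.2563π²/1.92² ≈ 30.137 (9× faster decay)
As t → ∞, higher modes decay exponentially faster. The n=1 mode dominates: θ ~ c₁ sin(πx/1.92) e^{-λ₁t}.
Decay rate: λ₁ = 1.2507π²/1.92² ≈ 3.349.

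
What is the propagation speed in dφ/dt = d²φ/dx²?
Infinite. The heat equation is parabolic, not hyperbolic, so disturbances propagate instantly.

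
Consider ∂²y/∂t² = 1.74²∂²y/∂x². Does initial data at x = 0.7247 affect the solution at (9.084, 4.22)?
No. The domain of dependence is [1.7412, 16.4268], and 0.7247 is outside this interval.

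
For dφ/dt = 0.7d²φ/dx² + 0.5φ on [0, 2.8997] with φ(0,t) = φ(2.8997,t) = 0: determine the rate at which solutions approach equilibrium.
Eigenvalues: λₙ = 0.7n²π²/2.8997² - 0.5.
First three modes:
  n=1: λ₁ = 0.7π²/2.8997² - 0.5 ≈ 0.322
  n=2: λ₂ = 2.8π²/2.8997² - 0.5 ≈ 2.787
  n=3: λ₃ = 6.3π²/2.8997² - 0.5 ≈ 6.895
Since 0.7π²/2.8997² ≈ 0.822 > 0.5, all λₙ > 0.
The n=1 mode decays slowest → dominates as t → ∞.
Asymptotic: φ ~ c₁ sin(πx/2.8997) e^{-λ₁t} with decay rate λ₁ ≈ 0.322.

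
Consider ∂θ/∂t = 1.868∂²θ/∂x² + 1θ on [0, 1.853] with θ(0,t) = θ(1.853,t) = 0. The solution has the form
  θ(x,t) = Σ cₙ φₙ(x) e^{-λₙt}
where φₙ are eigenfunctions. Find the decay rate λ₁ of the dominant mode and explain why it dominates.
Eigenvalues: λₙ = 1.868n²π²/1.853² - 1.
First three modes:
  n=1: λ₁ = 1.868π²/1.853² - 1 ≈ 4.369
  n=2: λ₂ = 7.472π²/1.853² - 1 ≈ 20.478
  n=3: λ₃ = 16.812π²/1.853² - 1 ≈ 47.325
Since 1.868π²/1.853² ≈ 5.369 > 1, all λₙ > 0.
The n=1 mode decays slowest → dominates as t → ∞.
Asymptotic: θ ~ c₁ sin(πx/1.853) e^{-λ₁t} with decay rate λ₁ ≈ 4.369.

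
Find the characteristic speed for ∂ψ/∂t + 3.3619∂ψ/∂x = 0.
Speed = 3.3619. Information travels along x - 3.3619t = const (rightward).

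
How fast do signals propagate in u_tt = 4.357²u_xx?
Speed = 4.357. Information travels along characteristics x = x₀ ± 4.357t.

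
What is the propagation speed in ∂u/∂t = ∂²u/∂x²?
Infinite. The heat equation is parabolic, not hyperbolic, so disturbances propagate instantly.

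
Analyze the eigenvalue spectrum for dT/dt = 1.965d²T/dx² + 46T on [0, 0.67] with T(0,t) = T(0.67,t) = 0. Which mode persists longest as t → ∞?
Eigenvalues: λₙ = 1.965n²π²/0.67² - 46.
First three modes:
  n=1: λ₁ = 1.965π²/0.67² - 46 ≈ -2.797
  n=2: λ₂ = 7.86π²/0.67² - 46 ≈ 126.812
  n=3: λ₃ = 17.685π²/0.67² - 46 ≈ 342.826
Since 1.965π²/0.67² ≈ 43.203 < 46, λ₁ < 0.
The n=1 mode grows fastest (−λₙ is largest for n=1) → dominates.
Asymptotic: T ~ c₁ sin(πx/0.67) e^{2.797t} (exponential growth at rate −λ₁ ≈ 2.797).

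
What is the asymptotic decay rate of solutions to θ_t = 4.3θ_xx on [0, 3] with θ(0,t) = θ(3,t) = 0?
Eigenvalues: λₙ = 4.3n²π²/3².
First three modes:
  n=1: λ₁ = 4.3π²/3² ≈ 4.715
  n=2: λ₂ = 17.2π²/3² ≈ 18.862 (4× faster decay)
  n=3: λ₃ = 38.7π²/3² ≈ 42.439 (9× faster decay)
As t → ∞, higher modes decay exponentially faster. The n=1 mode dominates: θ ~ c₁ sin(πx/3) e^{-λ₁t}.
Decay rate: λ₁ = 4.3π²/3² ≈ 4.715.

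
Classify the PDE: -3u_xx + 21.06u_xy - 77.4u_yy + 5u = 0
A = -3, B = 21.06, C = -77.4. Discriminant B² - 4AC = -485.2764. Since -485.2764 < 0, elliptic.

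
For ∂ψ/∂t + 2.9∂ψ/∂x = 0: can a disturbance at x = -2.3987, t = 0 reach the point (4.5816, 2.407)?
Yes. The characteristic through (4.5816, 2.407) passes through x = -2.3987.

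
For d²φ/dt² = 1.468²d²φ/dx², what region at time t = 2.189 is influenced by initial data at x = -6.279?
Domain of influence: [-9.492452, -3.065548]. Data at x = -6.279 spreads outward at speed 1.468.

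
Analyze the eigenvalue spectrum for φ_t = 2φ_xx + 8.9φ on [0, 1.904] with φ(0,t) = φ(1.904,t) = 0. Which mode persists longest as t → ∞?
Eigenvalues: λₙ = 2n²π²/1.904² - 8.9.
First three modes:
  n=1: λ₁ = 2π²/1.904² - 8.9 ≈ -3.455
  n=2: λ₂ = 8π²/1.904² - 8.9 ≈ 12.88
  n=3: λ₃ = 18π²/1.904² - 8.9 ≈ 40.105
Since 2π²/1.904² ≈ 5.445 < 8.9, λ₁ < 0.
The n=1 mode grows fastest (−λₙ is largest for n=1) → dominates.
Asymptotic: φ ~ c₁ sin(πx/1.904) e^{3.455t} (exponential growth at rate −λ₁ ≈ 3.455).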